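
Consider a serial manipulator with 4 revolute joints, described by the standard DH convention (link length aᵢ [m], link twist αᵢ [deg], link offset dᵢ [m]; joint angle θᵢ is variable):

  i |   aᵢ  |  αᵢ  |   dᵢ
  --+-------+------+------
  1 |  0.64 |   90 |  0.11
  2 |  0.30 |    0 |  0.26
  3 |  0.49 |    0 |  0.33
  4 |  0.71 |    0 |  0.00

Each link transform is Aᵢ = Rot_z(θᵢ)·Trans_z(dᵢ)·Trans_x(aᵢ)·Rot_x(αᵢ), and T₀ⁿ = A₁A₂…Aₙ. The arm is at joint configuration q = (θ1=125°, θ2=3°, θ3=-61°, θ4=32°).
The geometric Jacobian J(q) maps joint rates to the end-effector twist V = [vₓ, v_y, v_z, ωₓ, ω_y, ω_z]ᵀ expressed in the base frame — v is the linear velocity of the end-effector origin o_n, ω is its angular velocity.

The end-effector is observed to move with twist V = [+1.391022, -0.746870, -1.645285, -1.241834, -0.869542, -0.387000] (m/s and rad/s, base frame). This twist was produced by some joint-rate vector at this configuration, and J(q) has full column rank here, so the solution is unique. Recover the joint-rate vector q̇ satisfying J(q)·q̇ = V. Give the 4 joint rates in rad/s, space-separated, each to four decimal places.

o_n = [-0.5706, 1.8435, -0.6011]
J₁: ẑ×o_n = [-1.8435, -0.5706, 0.0000], ω = ẑ
J2: z=[0.8192, 0.5736, 0.0000] o=[-0.3671, 0.5243, 0.1100] → [-0.4079, 0.5825, 1.1974, 0.8192, 0.5736, 0.0000]
J3: z=[0.8192, 0.5736, 0.0000] o=[-0.3259, 0.9188, 0.1257] → [-0.4169, 0.5953, 0.8978, 0.8192, 0.5736, 0.0000]
J4: z=[0.8192, 0.5736, 0.0000] o=[-0.2046, 1.3208, -0.2898] → [-0.1785, 0.2550, 0.6381, 0.8192, 0.5736, 0.0000]
q̇ = J⁺·V = [-0.3870, -0.7580, -0.9780, 0.2200]

-0.3870 -0.7580 -0.9780 0.2200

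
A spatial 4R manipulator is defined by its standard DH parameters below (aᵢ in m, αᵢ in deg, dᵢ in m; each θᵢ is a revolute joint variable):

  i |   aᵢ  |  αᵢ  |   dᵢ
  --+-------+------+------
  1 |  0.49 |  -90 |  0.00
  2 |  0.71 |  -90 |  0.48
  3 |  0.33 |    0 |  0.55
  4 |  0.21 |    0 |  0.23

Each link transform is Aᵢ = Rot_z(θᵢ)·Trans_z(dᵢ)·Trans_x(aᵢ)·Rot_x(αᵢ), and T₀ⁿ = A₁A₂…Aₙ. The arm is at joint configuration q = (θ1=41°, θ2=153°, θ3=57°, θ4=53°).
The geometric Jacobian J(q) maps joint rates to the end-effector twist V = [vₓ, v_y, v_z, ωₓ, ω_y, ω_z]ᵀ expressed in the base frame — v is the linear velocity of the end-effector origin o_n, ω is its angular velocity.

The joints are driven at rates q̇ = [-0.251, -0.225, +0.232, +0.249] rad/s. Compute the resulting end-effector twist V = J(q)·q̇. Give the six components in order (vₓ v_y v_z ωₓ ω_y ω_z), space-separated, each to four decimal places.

-0.0398 0.1531 -0.1714 -0.0172 -0.3131 0.1776

o_n = [-0.4513, -0.3845, 0.3237]
J₁: ẑ×o_n = [0.3845, -0.4513, 0.0000], ω = ẑ
J2: z=[-0.6561, 0.7547, 0.0000] o=[0.3698, 0.3215, 0.0000] → [0.2443, 0.2123, 1.0829, -0.6561, 0.7547, 0.0000]
J3: z=[-0.3426, -0.2978, 0.8910] o=[-0.4225, 0.2687, -0.3223] → [0.3896, 0.1957, 0.2152, -0.3426, -0.2978, 0.8910]
J4: z=[-0.3426, -0.2978, 0.8910] o=[-0.5503, -0.2091, 0.0861] → [0.0856, 0.1696, 0.0896, -0.3426, -0.2978, 0.8910]
V = J·q̇ = [-0.0398, 0.1531, -0.1714, -0.0172, -0.3131, 0.1776]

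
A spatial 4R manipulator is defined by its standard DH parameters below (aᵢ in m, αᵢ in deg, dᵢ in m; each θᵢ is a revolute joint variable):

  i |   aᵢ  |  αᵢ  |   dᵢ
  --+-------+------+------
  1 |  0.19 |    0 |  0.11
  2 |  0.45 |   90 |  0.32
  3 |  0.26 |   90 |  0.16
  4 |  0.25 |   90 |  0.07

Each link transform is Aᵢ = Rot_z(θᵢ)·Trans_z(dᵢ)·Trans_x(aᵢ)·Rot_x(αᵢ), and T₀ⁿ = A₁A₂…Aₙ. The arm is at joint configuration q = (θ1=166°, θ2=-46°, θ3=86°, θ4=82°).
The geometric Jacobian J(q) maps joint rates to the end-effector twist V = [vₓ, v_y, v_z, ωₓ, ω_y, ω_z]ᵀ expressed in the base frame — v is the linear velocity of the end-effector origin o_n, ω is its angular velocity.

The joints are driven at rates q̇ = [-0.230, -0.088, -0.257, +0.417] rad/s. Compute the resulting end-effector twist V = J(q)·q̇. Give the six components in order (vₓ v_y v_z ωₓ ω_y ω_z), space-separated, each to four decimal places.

0.2032 0.0815 -0.1262 -0.4306 0.2318 -0.3471

o_n = [-0.1016, 0.7177, 0.7192]
J₁: ẑ×o_n = [-0.7177, -0.1016, 0.0000], ω = ẑ
J2: z=[0.0000, 0.0000, 1.0000] o=[-0.1844, 0.0460, 0.1100] → [-0.6718, 0.0828, 0.0000, 0.0000, 0.0000, 1.0000]
J3: z=[0.8660, 0.5000, 0.0000] o=[-0.4094, 0.4357, 0.4300] → [0.1446, -0.2504, 0.0904, 0.8660, 0.5000, 0.0000]
J4: z=[-0.4988, 0.8639, -0.0698] o=[-0.2799, 0.5314, 0.6894] → [0.0388, 0.0024, -0.2470, -0.4988, 0.8639, -0.0698]
V = J·q̇ = [0.2032, 0.0815, -0.1262, -0.4306, 0.2318, -0.3471]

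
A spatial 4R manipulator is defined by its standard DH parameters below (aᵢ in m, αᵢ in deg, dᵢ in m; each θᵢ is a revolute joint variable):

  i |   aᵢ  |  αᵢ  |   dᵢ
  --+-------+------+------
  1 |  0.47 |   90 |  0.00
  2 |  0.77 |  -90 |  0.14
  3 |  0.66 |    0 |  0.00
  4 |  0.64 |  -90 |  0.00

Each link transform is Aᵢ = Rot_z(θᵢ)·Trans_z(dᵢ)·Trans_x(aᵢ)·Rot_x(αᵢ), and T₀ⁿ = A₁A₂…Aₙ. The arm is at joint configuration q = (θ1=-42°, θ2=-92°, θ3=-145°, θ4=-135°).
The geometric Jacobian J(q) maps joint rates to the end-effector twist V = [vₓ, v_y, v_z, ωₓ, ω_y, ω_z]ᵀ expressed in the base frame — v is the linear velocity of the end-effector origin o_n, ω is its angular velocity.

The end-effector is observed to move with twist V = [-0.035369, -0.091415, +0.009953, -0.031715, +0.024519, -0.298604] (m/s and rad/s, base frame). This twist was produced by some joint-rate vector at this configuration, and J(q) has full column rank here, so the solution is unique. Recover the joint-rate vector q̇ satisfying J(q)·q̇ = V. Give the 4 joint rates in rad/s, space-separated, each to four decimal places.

-0.3000 0.0030 -0.0930 0.0530

o_n = [0.4152, -0.2235, -0.3403]
J₁: ẑ×o_n = [0.2235, 0.4152, -0.0000], ω = ẑ
J2: z=[-0.6691, -0.7431, 0.0000] o=[0.3493, -0.3145, 0.0000] → [0.2529, -0.2277, -0.0119, -0.6691, -0.7431, 0.0000]
J3: z=[0.7427, -0.6687, -0.0349] o=[0.2356, -0.4006, -0.7695] → [-0.2809, -0.3251, 0.2516, 0.7427, -0.6687, -0.0349]
J4: z=[0.7427, -0.6687, -0.0349] o=[-0.0037, -0.6945, -0.2292] → [0.0907, 0.0679, 0.6299, 0.7427, -0.6687, -0.0349]
q̇ = J⁺·V = [-0.3000, 0.0030, -0.0930, 0.0530]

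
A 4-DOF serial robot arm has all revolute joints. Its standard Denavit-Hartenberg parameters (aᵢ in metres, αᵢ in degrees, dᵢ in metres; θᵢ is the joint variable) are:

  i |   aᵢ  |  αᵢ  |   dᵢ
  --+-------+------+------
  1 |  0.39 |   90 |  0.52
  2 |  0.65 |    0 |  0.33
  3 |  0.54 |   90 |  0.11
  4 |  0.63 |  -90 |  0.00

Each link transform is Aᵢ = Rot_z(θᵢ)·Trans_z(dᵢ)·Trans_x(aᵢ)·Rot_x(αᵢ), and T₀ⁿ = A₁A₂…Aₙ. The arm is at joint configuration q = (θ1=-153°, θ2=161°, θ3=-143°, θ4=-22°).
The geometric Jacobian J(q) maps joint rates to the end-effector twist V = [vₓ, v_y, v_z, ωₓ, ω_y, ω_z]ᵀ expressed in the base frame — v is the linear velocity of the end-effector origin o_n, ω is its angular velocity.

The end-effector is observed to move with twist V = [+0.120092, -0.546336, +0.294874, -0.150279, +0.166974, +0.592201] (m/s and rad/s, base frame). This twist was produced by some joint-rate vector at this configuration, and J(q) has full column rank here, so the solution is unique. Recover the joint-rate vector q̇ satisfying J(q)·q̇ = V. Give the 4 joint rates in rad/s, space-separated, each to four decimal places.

o_n = [-0.8451, -0.2016, 1.0790]
J₁: ẑ×o_n = [0.2016, -0.8451, 0.0000], ω = ẑ
J2: z=[-0.4540, 0.8910, 0.0000] o=[-0.3475, -0.1771, 0.5200] → [0.4981, 0.2538, 0.4545, -0.4540, 0.8910, 0.0000]
J3: z=[-0.4540, 0.8910, 0.0000] o=[0.0503, 0.3960, 0.7316] → [0.3095, 0.1577, 1.0691, -0.4540, 0.8910, 0.0000]
J4: z=[-0.2753, -0.1403, -0.9511] o=[-0.4572, 0.2608, 0.8985] → [-0.4652, 0.4186, 0.0729, -0.2753, -0.1403, -0.9511]
q̇ = J⁺·V = [0.7710, -0.0800, 0.2970, 0.1880]

0.7710 -0.0800 0.2970 0.1880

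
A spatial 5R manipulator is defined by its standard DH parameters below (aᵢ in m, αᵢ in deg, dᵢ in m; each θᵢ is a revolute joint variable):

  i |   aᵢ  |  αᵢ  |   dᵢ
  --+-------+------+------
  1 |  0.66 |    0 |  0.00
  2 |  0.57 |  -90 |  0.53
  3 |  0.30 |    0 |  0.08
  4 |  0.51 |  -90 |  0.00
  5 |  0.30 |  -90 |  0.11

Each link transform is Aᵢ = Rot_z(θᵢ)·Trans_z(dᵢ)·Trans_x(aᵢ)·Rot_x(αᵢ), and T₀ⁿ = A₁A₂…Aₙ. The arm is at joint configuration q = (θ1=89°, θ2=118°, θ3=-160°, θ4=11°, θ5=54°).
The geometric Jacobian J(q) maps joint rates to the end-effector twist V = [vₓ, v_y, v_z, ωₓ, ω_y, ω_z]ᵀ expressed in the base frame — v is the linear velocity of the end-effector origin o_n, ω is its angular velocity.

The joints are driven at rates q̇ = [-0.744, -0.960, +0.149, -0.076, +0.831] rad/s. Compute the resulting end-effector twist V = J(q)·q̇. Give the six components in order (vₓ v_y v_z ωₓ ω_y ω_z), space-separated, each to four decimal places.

o_n = [0.1547, 0.9154, 1.0804]
J₁: ẑ×o_n = [-0.9154, 0.1547, 0.0000], ω = ẑ
J2: z=[0.0000, 0.0000, 1.0000] o=[0.0115, 0.6599, 0.0000] → [-0.2555, 0.1431, 0.0000, 0.0000, 0.0000, 1.0000]
J3: z=[0.4540, -0.8910, 0.0000] o=[-0.4964, 0.4011, 0.5300] → [-0.4904, -0.2499, 0.8136, 0.4540, -0.8910, 0.0000]
J4: z=[0.4540, -0.8910, 0.0000] o=[-0.2089, 0.4578, 0.6326] → [-0.3990, -0.2033, 0.5317, 0.4540, -0.8910, 0.0000]
J5: z=[-0.4589, -0.2338, 0.8572] o=[0.1807, 0.6563, 0.8953] → [-0.2654, 0.0627, -0.1250, -0.4589, -0.2338, 0.8572]
V = J·q̇ = [0.6631, -0.2222, -0.0231, -0.3482, -0.2593, -0.9917]

0.6631 -0.2222 -0.0231 -0.3482 -0.2593 -0.9917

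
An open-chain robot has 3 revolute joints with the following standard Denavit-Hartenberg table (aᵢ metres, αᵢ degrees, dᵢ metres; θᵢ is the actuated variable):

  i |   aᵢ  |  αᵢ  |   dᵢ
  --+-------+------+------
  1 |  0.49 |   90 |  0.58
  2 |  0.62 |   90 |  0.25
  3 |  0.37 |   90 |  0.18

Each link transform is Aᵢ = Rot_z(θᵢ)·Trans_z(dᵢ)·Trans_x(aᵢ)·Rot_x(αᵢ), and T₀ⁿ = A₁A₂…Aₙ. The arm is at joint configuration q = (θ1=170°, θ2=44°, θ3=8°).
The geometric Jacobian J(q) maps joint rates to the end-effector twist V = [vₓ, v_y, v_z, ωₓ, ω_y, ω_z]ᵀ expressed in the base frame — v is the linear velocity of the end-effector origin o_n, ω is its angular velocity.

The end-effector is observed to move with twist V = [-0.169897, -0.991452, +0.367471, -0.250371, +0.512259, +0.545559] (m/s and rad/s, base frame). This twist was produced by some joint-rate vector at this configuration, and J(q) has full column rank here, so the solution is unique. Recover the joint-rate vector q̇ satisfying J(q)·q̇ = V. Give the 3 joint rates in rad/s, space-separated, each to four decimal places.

0.8930 0.4610 0.4830

o_n = [-1.2521, 0.5269, 1.1357]
J₁: ẑ×o_n = [-0.5269, -1.2521, 0.0000], ω = ẑ
J2: z=[0.1736, 0.9848, 0.0000] o=[-0.4826, 0.0851, 0.5800] → [0.5473, -0.0965, 0.8346, 0.1736, 0.9848, 0.0000]
J3: z=[-0.6841, 0.1206, -0.7193] o=[-0.8784, 0.4087, 1.0107] → [0.1001, 0.3544, -0.0358, -0.6841, 0.1206, -0.7193]
q̇ = J⁺·V = [0.8930, 0.4610, 0.4830]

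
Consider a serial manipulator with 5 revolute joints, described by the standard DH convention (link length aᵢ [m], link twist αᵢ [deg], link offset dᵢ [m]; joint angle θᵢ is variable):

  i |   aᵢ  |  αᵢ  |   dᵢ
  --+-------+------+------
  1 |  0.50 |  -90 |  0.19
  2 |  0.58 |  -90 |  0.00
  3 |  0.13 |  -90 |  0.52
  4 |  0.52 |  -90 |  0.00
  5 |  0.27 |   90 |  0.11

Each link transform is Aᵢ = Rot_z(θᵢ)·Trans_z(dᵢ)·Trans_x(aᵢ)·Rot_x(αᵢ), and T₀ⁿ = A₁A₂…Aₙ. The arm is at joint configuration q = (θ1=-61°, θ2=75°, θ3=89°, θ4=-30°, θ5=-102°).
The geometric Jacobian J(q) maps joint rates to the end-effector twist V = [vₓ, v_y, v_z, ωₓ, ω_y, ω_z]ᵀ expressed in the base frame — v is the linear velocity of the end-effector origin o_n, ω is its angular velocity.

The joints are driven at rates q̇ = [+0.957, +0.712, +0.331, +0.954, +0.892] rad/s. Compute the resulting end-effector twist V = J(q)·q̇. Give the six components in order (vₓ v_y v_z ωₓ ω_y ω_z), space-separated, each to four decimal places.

-0.0358 -0.5520 0.7055 0.3062 -0.0379 1.9851

o_n = [-0.5413, -0.2430, -0.2950]
J₁: ẑ×o_n = [0.2430, -0.5413, 0.0000], ω = ẑ
J2: z=[0.8746, 0.4848, 0.0000] o=[0.2424, -0.4373, 0.1900] → [-0.2351, 0.4242, 0.5499, 0.8746, 0.4848, 0.0000]
J3: z=[-0.4683, 0.8448, -0.2588] o=[0.3152, -0.5686, -0.3702] → [0.1478, 0.2569, 0.5711, -0.4683, 0.8448, -0.2588]
J4: z=[-0.1407, 0.2179, 0.9658] o=[-0.0417, -0.1928, -0.5070] → [0.0947, -0.4526, 0.1159, -0.1407, 0.2179, 0.9658]
J5: z=[-0.0306, -0.9760, 0.2157] o=[-0.5563, -0.1932, -0.5819] → [-0.2692, 0.0120, 0.0162, -0.0306, -0.9760, 0.2157]
V = J·q̇ = [-0.0358, -0.5520, 0.7055, 0.3062, -0.0379, 1.9851]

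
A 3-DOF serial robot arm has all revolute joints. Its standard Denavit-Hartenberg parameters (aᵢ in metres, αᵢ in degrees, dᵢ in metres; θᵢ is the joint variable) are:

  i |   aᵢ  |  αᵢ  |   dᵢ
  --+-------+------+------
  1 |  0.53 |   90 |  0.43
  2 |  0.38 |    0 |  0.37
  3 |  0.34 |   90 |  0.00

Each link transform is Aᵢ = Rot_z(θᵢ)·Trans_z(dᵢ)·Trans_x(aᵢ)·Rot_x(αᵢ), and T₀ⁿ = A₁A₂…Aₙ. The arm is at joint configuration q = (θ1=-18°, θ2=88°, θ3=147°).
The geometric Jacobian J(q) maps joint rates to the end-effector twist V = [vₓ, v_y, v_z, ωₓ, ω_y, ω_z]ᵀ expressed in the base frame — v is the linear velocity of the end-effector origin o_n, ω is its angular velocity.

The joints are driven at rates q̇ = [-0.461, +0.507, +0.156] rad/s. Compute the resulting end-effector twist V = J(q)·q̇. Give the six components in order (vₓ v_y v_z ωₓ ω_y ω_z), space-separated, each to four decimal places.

o_n = [0.2169, -0.4595, 0.5313]
J₁: ẑ×o_n = [0.4595, 0.2169, -0.0000], ω = ẑ
J2: z=[-0.3090, -0.9511, 0.0000] o=[0.5041, -0.1638, 0.4300] → [-0.0963, 0.0313, -0.1818, -0.3090, -0.9511, 0.0000]
J3: z=[-0.3090, -0.9511, 0.0000] o=[0.4023, -0.5198, 0.8098] → [0.2649, -0.0861, -0.1950, -0.3090, -0.9511, 0.0000]
V = J·q̇ = [-0.2193, -0.0975, -0.1226, -0.2049, -0.6306, -0.4610]

-0.2193 -0.0975 -0.1226 -0.2049 -0.6306 -0.4610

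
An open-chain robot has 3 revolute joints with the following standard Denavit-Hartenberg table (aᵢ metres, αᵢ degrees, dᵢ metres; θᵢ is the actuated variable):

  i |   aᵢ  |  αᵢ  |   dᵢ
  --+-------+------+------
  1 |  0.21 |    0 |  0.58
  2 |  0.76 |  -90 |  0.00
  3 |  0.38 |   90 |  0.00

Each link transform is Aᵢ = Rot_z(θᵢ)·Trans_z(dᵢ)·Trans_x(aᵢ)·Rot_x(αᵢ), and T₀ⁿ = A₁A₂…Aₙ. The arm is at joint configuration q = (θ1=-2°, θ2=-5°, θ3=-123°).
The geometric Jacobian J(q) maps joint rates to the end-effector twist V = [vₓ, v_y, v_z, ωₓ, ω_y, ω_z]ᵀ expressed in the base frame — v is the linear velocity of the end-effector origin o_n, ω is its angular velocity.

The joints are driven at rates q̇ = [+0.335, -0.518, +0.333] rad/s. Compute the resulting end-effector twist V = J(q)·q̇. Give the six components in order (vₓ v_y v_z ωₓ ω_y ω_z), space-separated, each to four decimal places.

0.0955 -0.0431 0.0689 0.0406 0.3305 -0.1830

o_n = [0.7588, -0.0747, 0.8987]
J₁: ẑ×o_n = [0.0747, 0.7588, -0.0000], ω = ẑ
J2: z=[0.0000, 0.0000, 1.0000] o=[0.2099, -0.0073, 0.5800] → [0.0674, 0.5489, -0.0000, 0.0000, 0.0000, 1.0000]
J3: z=[0.1219, 0.9925, 0.0000] o=[0.9642, -0.0999, 0.5800] → [0.3163, -0.0388, 0.2070, 0.1219, 0.9925, 0.0000]
V = J·q̇ = [0.0955, -0.0431, 0.0689, 0.0406, 0.3305, -0.1830]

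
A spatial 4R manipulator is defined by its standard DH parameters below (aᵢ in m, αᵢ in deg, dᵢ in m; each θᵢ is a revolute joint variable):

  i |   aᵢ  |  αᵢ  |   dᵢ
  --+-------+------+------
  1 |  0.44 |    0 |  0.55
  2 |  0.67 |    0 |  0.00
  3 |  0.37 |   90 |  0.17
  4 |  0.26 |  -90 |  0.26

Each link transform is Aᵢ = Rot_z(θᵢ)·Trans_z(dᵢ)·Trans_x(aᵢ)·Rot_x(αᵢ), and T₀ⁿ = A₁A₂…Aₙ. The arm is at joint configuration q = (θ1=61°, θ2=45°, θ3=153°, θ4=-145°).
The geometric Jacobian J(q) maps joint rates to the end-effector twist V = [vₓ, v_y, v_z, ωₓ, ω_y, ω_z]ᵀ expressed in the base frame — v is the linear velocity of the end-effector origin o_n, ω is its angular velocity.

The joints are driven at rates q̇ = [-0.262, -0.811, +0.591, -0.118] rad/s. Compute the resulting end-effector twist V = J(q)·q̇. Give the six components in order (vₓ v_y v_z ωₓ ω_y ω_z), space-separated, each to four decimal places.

0.7449 0.2970 0.0251 0.1158 -0.0225 -0.4820

o_n = [-0.2565, 0.9244, 0.5709]
J₁: ẑ×o_n = [-0.9244, -0.2565, 0.0000], ω = ẑ
J2: z=[0.0000, 0.0000, 1.0000] o=[0.2133, 0.3848, 0.5500] → [-0.5395, -0.4699, 0.0000, 0.0000, 0.0000, 1.0000]
J3: z=[0.0000, 0.0000, 1.0000] o=[0.0286, 1.0289, 0.5500] → [0.1045, -0.2852, 0.0000, 0.0000, 0.0000, 1.0000]
J4: z=[-0.9816, 0.1908, 0.0000] o=[-0.0420, 0.6657, 0.7200] → [-0.0285, -0.1464, -0.2130, -0.9816, 0.1908, 0.0000]
V = J·q̇ = [0.7449, 0.2970, 0.0251, 0.1158, -0.0225, -0.4820]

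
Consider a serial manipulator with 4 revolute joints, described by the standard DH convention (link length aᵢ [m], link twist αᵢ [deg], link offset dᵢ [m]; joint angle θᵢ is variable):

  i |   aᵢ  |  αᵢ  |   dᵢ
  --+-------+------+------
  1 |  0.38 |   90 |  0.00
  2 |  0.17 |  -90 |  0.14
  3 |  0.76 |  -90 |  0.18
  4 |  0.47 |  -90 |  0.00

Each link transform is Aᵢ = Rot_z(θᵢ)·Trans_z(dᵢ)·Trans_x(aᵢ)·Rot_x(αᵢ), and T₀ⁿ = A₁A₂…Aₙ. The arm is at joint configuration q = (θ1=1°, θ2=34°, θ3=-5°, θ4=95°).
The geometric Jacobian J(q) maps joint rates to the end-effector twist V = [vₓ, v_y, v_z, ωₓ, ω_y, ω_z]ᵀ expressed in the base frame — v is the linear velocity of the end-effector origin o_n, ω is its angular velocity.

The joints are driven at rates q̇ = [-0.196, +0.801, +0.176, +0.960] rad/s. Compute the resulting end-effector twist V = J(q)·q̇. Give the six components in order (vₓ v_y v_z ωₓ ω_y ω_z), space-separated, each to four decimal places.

o_n = [1.2793, -0.1804, 0.2567]
J₁: ẑ×o_n = [0.1804, 1.2793, -0.0000], ω = ẑ
J2: z=[0.0175, -0.9998, 0.0000] o=[0.3799, 0.0066, 0.0000] → [-0.2566, -0.0045, 0.8959, 0.0175, -0.9998, 0.0000]
J3: z=[-0.5591, -0.0098, 0.8290] o=[0.5233, -0.1309, 0.0951] → [0.0394, 0.7171, 0.0350, -0.5591, -0.0098, 0.8290]
J4: z=[0.0549, 0.9973, 0.0487] o=[1.0514, -0.1879, 0.6677] → [-0.4102, 0.0337, -0.2269, 0.0549, 0.9973, 0.0487]
V = J·q̇ = [-0.6278, -0.0958, 0.5060, -0.0318, 0.1548, -0.0033]

-0.6278 -0.0958 0.5060 -0.0318 0.1548 -0.0033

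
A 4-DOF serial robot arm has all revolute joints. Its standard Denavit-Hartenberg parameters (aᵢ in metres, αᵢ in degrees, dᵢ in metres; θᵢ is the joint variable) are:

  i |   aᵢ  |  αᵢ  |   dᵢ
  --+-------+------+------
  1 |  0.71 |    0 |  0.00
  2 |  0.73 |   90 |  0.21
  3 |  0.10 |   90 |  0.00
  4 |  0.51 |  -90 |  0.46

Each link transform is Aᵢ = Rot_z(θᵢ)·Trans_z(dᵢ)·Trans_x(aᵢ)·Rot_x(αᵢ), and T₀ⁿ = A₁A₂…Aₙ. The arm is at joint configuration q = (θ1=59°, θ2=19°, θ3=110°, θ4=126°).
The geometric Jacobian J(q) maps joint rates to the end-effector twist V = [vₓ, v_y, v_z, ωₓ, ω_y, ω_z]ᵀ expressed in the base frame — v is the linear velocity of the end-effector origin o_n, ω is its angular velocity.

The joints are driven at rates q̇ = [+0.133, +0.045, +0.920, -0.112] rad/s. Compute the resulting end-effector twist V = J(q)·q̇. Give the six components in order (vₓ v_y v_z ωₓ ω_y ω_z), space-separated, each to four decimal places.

o_n = [1.0251, 1.7265, 0.1796]
J₁: ẑ×o_n = [-1.7265, 1.0251, 0.0000], ω = ẑ
J2: z=[0.0000, 0.0000, 1.0000] o=[0.3657, 0.6086, 0.0000] → [-1.1179, 0.6594, 0.0000, 0.0000, 0.0000, 1.0000]
J3: z=[0.9781, -0.2079, 0.0000] o=[0.5175, 1.3226, 0.2100] → [0.0063, 0.0297, 0.5006, 0.9781, -0.2079, 0.0000]
J4: z=[0.1954, 0.9192, 0.3420] o=[0.5103, 1.2892, 0.3040] → [-0.2639, 0.2004, -0.3877, 0.1954, 0.9192, 0.3420]
V = J·q̇ = [-0.2446, 0.1709, 0.5040, 0.8780, -0.2942, 0.1397]

-0.2446 0.1709 0.5040 0.8780 -0.2942 0.1397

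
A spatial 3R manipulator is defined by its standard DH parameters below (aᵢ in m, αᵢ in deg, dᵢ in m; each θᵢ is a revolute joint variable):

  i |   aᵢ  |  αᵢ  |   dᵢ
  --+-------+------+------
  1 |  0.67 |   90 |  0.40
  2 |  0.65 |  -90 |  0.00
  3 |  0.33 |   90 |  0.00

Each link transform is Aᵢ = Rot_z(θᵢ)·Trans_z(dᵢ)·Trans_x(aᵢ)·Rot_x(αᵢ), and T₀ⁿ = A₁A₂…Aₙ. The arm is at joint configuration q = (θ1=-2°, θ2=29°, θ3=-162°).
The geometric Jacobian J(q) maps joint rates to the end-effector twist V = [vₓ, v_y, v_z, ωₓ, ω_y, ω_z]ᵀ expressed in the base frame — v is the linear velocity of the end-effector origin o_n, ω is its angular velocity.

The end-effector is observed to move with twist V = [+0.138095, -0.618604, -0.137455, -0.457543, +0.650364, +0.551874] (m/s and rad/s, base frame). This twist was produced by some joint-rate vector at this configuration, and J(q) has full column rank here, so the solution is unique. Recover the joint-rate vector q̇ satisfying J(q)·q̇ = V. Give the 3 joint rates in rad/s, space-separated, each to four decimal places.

-0.3140 -0.6340 0.9900

o_n = [0.9599, -0.1356, 0.5630]
J₁: ẑ×o_n = [0.1356, 0.9599, -0.0000], ω = ẑ
J2: z=[-0.0349, -0.9994, 0.0000] o=[0.6696, -0.0234, 0.4000] → [-0.1629, 0.0057, 0.2940, -0.0349, -0.9994, 0.0000]
J3: z=[-0.4845, 0.0169, 0.8746] o=[1.2377, -0.0432, 0.7151] → [0.0782, -0.3168, 0.0494, -0.4845, 0.0169, 0.8746]
q̇ = J⁺·V = [-0.3140, -0.6340, 0.9900]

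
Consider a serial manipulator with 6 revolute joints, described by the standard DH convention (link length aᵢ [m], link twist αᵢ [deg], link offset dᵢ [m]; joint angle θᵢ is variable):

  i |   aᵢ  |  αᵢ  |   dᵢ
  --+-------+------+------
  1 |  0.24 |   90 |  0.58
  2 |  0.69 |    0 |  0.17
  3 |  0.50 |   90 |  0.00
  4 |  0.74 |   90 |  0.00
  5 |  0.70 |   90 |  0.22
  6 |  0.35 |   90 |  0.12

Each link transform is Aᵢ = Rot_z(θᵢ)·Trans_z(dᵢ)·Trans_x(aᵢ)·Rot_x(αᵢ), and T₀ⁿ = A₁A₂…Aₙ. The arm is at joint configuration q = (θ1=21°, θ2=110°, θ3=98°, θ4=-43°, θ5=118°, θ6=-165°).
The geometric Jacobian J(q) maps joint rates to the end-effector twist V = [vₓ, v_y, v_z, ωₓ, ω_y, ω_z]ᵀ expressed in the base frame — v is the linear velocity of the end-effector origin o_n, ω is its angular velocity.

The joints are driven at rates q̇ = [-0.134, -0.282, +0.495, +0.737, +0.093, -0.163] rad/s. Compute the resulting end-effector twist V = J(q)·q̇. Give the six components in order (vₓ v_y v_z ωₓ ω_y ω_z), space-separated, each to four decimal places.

0.0091 -0.1548 -0.3232 -0.0633 -0.2847 0.5284

o_n = [-1.0462, 0.0116, 1.1349]
J₁: ẑ×o_n = [-0.0116, -1.0462, 0.0000], ω = ẑ
J2: z=[0.3584, -0.9336, 0.0000] o=[0.2241, 0.0860, 0.5800] → [-0.5180, -0.1988, -1.2126, 0.3584, -0.9336, 0.0000]
J3: z=[0.3584, -0.9336, 0.0000] o=[0.0647, -0.1573, 1.2284] → [0.0873, 0.0335, -0.9766, 0.3584, -0.9336, 0.0000]
J4: z=[-0.4383, -0.1682, 0.8829] o=[-0.3475, -0.3155, 0.9937] → [-0.3125, -0.5550, -0.2609, -0.4383, -0.1682, 0.8829]
J5: z=[0.3001, 0.8986, 0.3202] o=[-0.9745, -0.0156, 0.7396] → [0.3465, -0.1416, 0.0726, 0.3001, 0.8986, 0.3202]
J6: z=[-0.9539, 0.2789, 0.1114] o=[-0.9009, -0.0551, 1.4686] → [-0.1005, -0.3345, -0.0230, -0.9539, 0.2789, 0.1114]
V = J·q̇ = [0.0091, -0.1548, -0.3232, -0.0633, -0.2847, 0.5284]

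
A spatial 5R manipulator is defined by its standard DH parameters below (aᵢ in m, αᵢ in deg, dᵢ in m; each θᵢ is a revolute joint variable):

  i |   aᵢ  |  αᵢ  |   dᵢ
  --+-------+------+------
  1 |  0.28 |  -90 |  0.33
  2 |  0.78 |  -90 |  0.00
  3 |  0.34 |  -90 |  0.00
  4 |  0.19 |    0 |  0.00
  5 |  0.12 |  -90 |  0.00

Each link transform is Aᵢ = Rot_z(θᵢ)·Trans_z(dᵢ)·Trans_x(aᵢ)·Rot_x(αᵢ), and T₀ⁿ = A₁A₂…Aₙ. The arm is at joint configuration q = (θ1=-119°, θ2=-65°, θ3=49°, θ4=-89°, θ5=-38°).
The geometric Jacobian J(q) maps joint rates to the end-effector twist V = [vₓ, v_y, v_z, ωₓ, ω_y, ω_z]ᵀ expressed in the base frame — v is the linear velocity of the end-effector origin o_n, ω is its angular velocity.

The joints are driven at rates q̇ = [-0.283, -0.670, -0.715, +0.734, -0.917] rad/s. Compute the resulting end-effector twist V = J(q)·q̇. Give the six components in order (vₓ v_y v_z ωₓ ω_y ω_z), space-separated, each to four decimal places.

o_n = [-0.6365, -0.7263, 1.0773]
J₁: ẑ×o_n = [0.7263, -0.6365, 0.0000], ω = ẑ
J2: z=[0.8746, -0.4848, 0.0000] o=[-0.1357, -0.2449, 0.3300] → [-0.3623, -0.6536, -0.6638, 0.8746, -0.4848, 0.0000]
J3: z=[-0.4394, -0.7927, -0.4226] o=[-0.2956, -0.5332, 1.0369] → [-0.1136, 0.1619, -0.1854, -0.4394, -0.7927, -0.4226]
J4: z=[-0.4192, 0.5970, -0.6840] o=[-0.5657, -0.4913, 1.2391] → [-0.2573, -0.0194, 0.1408, -0.4192, 0.5970, -0.6840]
J5: z=[-0.4192, 0.5970, -0.6840] o=[-0.6518, -0.6414, 1.1608] → [-0.1079, -0.0454, 0.0265, -0.4192, 0.5970, -0.6840]
V = J·q̇ = [0.0285, 0.5298, 0.6564, -0.1951, 0.7823, 0.1443]

0.0285 0.5298 0.6564 -0.1951 0.7823 0.1443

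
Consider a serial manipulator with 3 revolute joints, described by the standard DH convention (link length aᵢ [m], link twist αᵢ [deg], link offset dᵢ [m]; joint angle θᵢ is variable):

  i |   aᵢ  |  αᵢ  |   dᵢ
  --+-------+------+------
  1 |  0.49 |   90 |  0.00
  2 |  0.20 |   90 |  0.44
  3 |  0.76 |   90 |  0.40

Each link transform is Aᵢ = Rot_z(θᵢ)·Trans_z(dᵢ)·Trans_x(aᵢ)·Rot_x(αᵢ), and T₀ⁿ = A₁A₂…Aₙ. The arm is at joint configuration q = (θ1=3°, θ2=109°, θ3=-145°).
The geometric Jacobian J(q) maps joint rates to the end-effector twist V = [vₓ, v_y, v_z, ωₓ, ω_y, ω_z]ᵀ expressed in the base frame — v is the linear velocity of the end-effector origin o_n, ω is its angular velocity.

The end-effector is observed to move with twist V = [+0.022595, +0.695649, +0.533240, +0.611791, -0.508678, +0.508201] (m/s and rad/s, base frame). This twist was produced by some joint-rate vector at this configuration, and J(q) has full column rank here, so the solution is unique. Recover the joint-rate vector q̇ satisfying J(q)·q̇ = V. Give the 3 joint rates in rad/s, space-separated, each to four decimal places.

0.3070 0.5400 0.6180

o_n = [1.0046, 0.0486, -0.2693]
J₁: ẑ×o_n = [-0.0486, 1.0046, 0.0000], ω = ẑ
J2: z=[0.0523, -0.9986, 0.0000] o=[0.4893, 0.0256, 0.0000] → [0.2689, 0.0141, 0.5158, 0.0523, -0.9986, 0.0000]
J3: z=[0.9442, 0.0495, 0.3256] o=[0.4473, -0.4172, 0.1891] → [-0.1743, 0.6143, 0.4122, 0.9442, 0.0495, 0.3256]
q̇ = J⁺·V = [0.3070, 0.5400, 0.6180]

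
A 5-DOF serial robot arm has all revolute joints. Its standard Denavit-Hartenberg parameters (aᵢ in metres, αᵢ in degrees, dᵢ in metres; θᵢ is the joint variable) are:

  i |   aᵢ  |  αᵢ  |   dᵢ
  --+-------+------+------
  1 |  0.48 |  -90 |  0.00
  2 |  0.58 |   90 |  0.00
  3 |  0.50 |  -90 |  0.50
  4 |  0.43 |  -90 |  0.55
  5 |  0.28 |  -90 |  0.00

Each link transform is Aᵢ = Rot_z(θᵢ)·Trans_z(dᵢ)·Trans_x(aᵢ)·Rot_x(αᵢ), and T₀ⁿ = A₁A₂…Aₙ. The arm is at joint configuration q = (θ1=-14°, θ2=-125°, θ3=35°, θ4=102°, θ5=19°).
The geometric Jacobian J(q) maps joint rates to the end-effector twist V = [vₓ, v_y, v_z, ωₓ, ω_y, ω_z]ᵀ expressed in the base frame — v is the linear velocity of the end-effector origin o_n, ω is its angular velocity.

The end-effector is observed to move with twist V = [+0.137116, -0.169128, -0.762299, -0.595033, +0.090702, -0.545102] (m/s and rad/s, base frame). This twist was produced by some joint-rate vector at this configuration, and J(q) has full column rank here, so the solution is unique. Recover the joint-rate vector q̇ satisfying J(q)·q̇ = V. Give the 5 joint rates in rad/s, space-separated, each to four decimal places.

-0.2950 -0.6830 0.7350 0.4340 -0.4840

o_n = [0.4103, 0.4952, 0.6011]
J₁: ẑ×o_n = [-0.4952, 0.4103, 0.0000], ω = ẑ
J2: z=[0.2419, 0.9703, 0.0000] o=[0.4657, -0.1161, 0.0000] → [0.5832, -0.1454, 0.2017, 0.2419, 0.9703, 0.0000]
J3: z=[-0.7948, 0.1982, -0.5736] o=[0.1429, -0.0356, 0.4751] → [0.3295, -0.0532, -0.4749, -0.7948, 0.1982, -0.5736]
J4: z=[0.5174, 0.7152, -0.4698] o=[-0.4130, 0.3985, 0.5238] → [0.1007, -0.4268, -0.5388, 0.5174, 0.7152, -0.4698]
J5: z=[0.1449, -0.6144, -0.7756] o=[0.2342, 0.6487, 0.4467] → [-0.2139, -0.1590, 0.0860, 0.1449, -0.6144, -0.7756]
q̇ = J⁺·V = [-0.2950, -0.6830, 0.7350, 0.4340, -0.4840]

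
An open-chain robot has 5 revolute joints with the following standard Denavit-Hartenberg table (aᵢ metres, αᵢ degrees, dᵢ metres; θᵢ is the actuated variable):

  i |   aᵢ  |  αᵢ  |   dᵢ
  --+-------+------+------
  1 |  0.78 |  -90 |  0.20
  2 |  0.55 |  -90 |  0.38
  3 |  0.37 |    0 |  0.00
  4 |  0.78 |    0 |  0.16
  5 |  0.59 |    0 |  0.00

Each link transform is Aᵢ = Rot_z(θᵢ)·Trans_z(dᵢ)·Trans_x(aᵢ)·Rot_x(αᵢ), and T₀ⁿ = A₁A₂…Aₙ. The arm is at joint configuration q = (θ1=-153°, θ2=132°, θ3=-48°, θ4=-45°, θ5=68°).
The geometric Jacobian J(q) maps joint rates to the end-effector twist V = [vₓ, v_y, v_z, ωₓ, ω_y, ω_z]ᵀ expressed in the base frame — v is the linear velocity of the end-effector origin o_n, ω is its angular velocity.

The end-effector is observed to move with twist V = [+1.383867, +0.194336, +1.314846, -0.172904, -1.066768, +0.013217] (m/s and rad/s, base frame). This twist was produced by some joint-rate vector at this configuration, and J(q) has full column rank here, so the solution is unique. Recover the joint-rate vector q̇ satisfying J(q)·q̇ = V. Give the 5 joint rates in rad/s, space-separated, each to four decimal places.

0.5880 0.8720 -0.5200 0.1880 -0.5270

o_n = [0.9451, -1.4076, -0.6527]
J₁: ẑ×o_n = [1.4076, 0.9451, -0.0000], ω = ẑ
J2: z=[0.4540, -0.8910, 0.0000] o=[-0.6950, -0.3541, 0.2000] → [0.7598, 0.3871, 0.9831, 0.4540, -0.8910, 0.0000]
J3: z=[0.6621, 0.3374, 0.6691] o=[-0.1946, -0.5256, -0.2087] → [0.4404, 1.0566, -0.9685, 0.6621, 0.3374, 0.6691]
J4: z=[0.6621, 0.3374, 0.6691] o=[0.0779, -0.6954, -0.3927] → [0.3888, 0.7524, -0.7642, 0.6621, 0.3374, 0.6691]
J5: z=[0.6621, 0.3374, 0.6691] o=[0.5131, -1.3479, -0.2553] → [-0.0941, 0.5522, -0.1853, 0.6621, 0.3374, 0.6691]
q̇ = J⁺·V = [0.5880, 0.8720, -0.5200, 0.1880, -0.5270]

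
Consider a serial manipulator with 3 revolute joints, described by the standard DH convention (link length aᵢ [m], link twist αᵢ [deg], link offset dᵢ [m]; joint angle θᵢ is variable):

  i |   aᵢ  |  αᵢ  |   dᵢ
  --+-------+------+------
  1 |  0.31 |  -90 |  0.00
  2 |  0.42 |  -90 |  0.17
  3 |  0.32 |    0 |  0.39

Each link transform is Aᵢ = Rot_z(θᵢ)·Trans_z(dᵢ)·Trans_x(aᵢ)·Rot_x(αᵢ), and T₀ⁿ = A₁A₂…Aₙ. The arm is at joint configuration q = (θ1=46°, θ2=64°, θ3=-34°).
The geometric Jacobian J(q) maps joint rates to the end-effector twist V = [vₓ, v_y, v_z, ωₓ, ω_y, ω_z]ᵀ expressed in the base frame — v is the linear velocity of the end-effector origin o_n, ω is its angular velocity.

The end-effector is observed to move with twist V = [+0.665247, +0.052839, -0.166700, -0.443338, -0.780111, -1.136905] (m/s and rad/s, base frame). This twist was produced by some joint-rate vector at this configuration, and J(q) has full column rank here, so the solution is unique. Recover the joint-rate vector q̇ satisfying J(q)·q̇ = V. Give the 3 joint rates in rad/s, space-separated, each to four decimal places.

-0.7130 -0.2230 0.9670

o_n = [-0.0705, 0.4293, -0.7869]
J₁: ẑ×o_n = [-0.4293, -0.0705, 0.0000], ω = ẑ
J2: z=[-0.7193, 0.6947, 0.0000] o=[0.2153, 0.2230, 0.0000] → [-0.5466, -0.5660, 0.0501, -0.7193, 0.6947, 0.0000]
J3: z=[-0.6244, -0.6465, -0.4384] o=[0.2210, 0.4735, -0.3775] → [0.2453, -0.1279, -0.1608, -0.6244, -0.6465, -0.4384]
q̇ = J⁺·V = [-0.7130, -0.2230, 0.9670]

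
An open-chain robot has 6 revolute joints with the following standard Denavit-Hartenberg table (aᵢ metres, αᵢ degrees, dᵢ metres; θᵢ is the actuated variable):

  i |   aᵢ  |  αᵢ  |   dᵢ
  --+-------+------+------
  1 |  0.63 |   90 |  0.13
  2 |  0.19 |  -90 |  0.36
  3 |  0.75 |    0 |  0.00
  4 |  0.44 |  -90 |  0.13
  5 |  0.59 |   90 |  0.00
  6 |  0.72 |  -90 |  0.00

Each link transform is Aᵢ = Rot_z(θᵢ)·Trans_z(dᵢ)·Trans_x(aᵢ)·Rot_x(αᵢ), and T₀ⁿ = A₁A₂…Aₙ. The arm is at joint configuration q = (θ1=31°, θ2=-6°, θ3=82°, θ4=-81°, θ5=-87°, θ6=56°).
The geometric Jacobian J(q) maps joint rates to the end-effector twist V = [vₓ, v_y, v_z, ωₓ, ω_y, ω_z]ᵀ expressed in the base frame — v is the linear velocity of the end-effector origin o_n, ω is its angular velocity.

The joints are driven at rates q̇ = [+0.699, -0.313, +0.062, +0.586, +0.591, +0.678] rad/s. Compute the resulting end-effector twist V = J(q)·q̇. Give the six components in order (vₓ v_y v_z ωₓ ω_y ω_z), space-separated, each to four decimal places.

-1.1065 1.2751 -0.7234 -0.9841 0.4494 1.4506

o_n = [0.7929, 1.6292, 1.1640]
J₁: ẑ×o_n = [-1.6292, 0.7929, 0.0000], ω = ẑ
J2: z=[0.5150, -0.8572, 0.0000] o=[0.5400, 0.3245, 0.1300] → [-0.8863, -0.5326, 0.8888, 0.5150, -0.8572, 0.0000]
J3: z=[0.0896, 0.0538, 0.9945] o=[0.8874, 0.1132, 0.1101] → [-1.4509, -0.1884, 0.1409, 0.0896, 0.0538, 0.9945]
J4: z=[0.0896, 0.0538, 0.9945] o=[0.5939, 0.8033, 0.0992] → [-0.7641, 0.1026, 0.0633, 0.0896, 0.0538, 0.9945]
J5: z=[-0.5298, 0.8481, 0.0018] o=[0.9766, 1.0422, 0.1825] → [0.8313, 0.5197, -0.1553, -0.5298, 0.8481, 0.0018]
J6: z=[-0.8375, -0.5236, 0.1564] o=[1.0554, 1.0902, 0.7653] → [-0.2931, 0.2929, -0.5888, -0.8375, -0.5236, 0.1564]
V = J·q̇ = [-1.1065, 1.2751, -0.7234, -0.9841, 0.4494, 1.4506]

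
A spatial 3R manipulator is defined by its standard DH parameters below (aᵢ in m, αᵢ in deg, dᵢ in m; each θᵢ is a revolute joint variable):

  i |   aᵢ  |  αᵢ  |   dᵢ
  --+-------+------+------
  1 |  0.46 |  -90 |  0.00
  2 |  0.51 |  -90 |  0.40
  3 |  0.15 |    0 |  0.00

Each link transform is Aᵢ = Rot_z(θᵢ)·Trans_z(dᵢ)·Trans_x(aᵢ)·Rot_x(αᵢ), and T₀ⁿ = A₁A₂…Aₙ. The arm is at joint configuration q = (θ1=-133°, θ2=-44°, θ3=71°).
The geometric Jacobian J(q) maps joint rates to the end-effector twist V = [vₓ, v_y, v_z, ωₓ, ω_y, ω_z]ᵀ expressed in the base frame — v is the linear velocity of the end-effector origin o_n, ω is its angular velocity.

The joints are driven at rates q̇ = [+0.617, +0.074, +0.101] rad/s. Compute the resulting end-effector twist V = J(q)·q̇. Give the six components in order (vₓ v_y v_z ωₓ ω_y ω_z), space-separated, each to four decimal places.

o_n = [-0.3991, -0.8065, 0.3882]
J₁: ẑ×o_n = [0.8065, -0.3991, 0.0000], ω = ẑ
J2: z=[0.7314, -0.6820, 0.0000] o=[-0.3137, -0.3364, 0.0000] → [-0.2648, -0.2839, -0.4020, 0.7314, -0.6820, 0.0000]
J3: z=[-0.4738, -0.5080, -0.7193] o=[-0.2714, -0.8775, 0.3543] → [0.0339, 0.1079, -0.0985, -0.4738, -0.5080, -0.7193]
V = J·q̇ = [0.4814, -0.2563, -0.0397, 0.0063, -0.1018, 0.5443]

0.4814 -0.2563 -0.0397 0.0063 -0.1018 0.5443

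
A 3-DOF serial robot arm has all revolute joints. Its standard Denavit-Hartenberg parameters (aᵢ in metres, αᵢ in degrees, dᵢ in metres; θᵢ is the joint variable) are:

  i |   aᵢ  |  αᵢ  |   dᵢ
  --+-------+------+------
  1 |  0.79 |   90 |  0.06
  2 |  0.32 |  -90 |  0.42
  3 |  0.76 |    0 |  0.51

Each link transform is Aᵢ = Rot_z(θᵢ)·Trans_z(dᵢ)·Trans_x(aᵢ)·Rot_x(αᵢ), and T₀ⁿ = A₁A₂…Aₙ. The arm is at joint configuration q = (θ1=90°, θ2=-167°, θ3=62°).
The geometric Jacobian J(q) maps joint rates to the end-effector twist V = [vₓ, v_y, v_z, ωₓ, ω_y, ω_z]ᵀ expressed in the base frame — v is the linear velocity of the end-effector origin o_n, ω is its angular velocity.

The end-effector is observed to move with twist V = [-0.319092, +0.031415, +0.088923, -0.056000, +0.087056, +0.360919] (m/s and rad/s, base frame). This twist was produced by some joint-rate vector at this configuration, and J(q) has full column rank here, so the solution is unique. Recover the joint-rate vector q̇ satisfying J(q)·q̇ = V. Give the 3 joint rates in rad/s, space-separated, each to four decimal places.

o_n = [-0.2510, 0.2453, -0.5892]
J₁: ẑ×o_n = [-0.2453, -0.2510, 0.0000], ω = ẑ
J2: z=[1.0000, -0.0000, 0.0000] o=[0.0000, 0.7900, 0.0600] → [0.0000, 0.6492, -0.5447, 1.0000, -0.0000, 0.0000]
J3: z=[0.0000, 0.2250, -0.9744] o=[0.4200, 0.4782, -0.0120] → [-0.3568, 0.6538, 0.1510, 0.0000, 0.2250, -0.9744]
q̇ = J⁺·V = [0.7380, -0.0560, 0.3870]

0.7380 -0.0560 0.3870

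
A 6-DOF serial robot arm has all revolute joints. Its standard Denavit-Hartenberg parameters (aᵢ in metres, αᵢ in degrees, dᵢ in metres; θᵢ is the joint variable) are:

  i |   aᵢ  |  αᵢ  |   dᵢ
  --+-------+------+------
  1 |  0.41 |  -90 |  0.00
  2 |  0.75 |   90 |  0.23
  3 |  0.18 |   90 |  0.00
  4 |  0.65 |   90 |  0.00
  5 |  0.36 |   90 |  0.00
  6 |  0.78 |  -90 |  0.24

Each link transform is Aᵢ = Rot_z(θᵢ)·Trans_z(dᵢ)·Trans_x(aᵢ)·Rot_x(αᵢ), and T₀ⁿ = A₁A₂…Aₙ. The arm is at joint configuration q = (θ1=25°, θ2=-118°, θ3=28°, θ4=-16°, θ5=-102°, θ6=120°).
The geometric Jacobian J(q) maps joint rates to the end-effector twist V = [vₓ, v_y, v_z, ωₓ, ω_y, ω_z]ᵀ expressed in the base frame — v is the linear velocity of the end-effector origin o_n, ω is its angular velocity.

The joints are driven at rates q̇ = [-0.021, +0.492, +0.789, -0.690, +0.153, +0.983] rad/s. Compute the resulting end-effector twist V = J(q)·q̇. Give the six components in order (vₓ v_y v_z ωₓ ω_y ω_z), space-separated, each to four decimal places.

o_n = [0.3525, 0.5476, 1.3655]
J₁: ẑ×o_n = [-0.5476, 0.3525, 0.0000], ω = ẑ
J2: z=[-0.4226, 0.9063, 0.0000] o=[0.3716, 0.1733, 0.0000] → [1.2375, 0.5771, -0.1410, -0.4226, 0.9063, 0.0000]
J3: z=[-0.8002, -0.3731, -0.4695] o=[-0.0447, 0.2329, 0.6622] → [-0.1147, 0.3763, -0.1036, -0.8002, -0.3731, -0.4695]
J4: z=[0.1734, -0.8934, 0.4145] o=[-0.1481, 0.2780, 0.8025] → [-0.6147, 0.1099, 0.4940, 0.1734, -0.8934, 0.4145]
J5: z=[0.9275, 0.2897, 0.2364] o=[-0.3634, 0.5012, 1.3738] → [-0.0134, 0.1769, -0.1644, 0.9275, 0.2897, 0.2364]
J6: z=[0.3601, -0.5217, -0.7734] o=[-0.3997, 0.7901, 1.1620] → [-0.2937, -0.6550, 0.3051, 0.3601, -0.5217, -0.7734]
V = J·q̇ = [0.6633, -0.1193, -0.2172, -0.4631, 0.2994, -1.4015]

0.6633 -0.1193 -0.2172 -0.4631 0.2994 -1.4015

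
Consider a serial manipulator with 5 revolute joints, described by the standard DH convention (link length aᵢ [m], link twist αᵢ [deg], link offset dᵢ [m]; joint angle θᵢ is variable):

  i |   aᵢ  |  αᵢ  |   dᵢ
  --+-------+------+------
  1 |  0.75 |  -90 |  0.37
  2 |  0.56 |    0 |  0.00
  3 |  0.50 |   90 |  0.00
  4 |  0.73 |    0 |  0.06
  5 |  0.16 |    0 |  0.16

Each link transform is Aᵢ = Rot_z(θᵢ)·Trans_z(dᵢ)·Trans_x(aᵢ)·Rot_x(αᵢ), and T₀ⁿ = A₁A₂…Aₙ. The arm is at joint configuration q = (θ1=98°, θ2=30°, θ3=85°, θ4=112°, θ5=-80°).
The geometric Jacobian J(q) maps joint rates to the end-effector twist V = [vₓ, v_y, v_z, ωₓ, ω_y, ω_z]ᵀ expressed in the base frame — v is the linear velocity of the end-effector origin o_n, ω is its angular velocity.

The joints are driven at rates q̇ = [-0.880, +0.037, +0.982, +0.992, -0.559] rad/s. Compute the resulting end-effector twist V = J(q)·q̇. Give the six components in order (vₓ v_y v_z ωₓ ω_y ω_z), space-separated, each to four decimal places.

o_n = [-0.9325, 1.1628, -0.3313]
J₁: ẑ×o_n = [-1.1628, -0.9325, 0.0000], ω = ẑ
J2: z=[-0.9903, -0.1392, 0.0000] o=[-0.1044, 0.7427, 0.3700] → [0.0976, -0.6944, -0.5313, -0.9903, -0.1392, 0.0000]
J3: z=[-0.9903, -0.1392, 0.0000] o=[-0.1719, 1.2230, 0.0900] → [0.0586, -0.4172, -0.0463, -0.9903, -0.1392, 0.0000]
J4: z=[-0.1261, 0.8975, -0.4226] o=[-0.1425, 1.0137, -0.3632] → [0.0916, 0.3379, 0.6903, -0.1261, 0.8975, -0.4226]
J5: z=[-0.1261, 0.8975, -0.4226] o=[-0.8364, 1.0878, -0.1407] → [-0.1394, 0.0166, 0.0768, -0.1261, 0.8975, -0.4226]
V = J·q̇ = [1.2533, 0.7112, 0.5767, -1.0637, 0.2468, -1.0630]

1.2533 0.7112 0.5767 -1.0637 0.2468 -1.0630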